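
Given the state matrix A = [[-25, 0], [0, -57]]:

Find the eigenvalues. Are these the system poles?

For diagonal matrix, eigenvalues are diagonal entries: λ₁ = -25, λ₂ = -57. Eigenvalues of A = system poles.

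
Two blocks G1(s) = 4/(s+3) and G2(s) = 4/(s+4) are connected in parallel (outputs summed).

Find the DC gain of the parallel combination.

Parallel: G_eq = G1 + G2. DC gain = G1(0) + G2(0) = 4/3 + 4/4 = 1.3333 + 1 = 2.3333.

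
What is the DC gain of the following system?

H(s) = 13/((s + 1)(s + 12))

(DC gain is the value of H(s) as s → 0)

DC gain = H(0) = 13/(1 × 12) = 13/12 = 1.0833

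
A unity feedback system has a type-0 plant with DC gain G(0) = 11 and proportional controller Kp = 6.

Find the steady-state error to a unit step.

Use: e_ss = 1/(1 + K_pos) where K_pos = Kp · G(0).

K_pos = Kp · G(0) = 6 × 11 = 66. e_ss = 1/(1 + 66) = 0.0149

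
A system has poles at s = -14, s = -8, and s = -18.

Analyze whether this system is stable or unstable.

All poles are in the left half-plane. System is stable.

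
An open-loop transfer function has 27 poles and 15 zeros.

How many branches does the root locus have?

Root locus has n branches where n = number of poles = 27.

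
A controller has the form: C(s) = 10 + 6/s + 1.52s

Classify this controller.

This is a Proportional-Integral-Derivative (PID) controller.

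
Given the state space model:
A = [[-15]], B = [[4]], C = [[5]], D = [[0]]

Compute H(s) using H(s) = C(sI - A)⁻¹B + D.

(sI - A)⁻¹ = 1/(s + 15). H(s) = 5 × 4/(s + 15) + 0 = 20/(s + 15).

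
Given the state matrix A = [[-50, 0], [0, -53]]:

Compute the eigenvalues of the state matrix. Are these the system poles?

For diagonal matrix, eigenvalues are diagonal entries: λ₁ = -50, λ₂ = -53. Eigenvalues of A = system poles.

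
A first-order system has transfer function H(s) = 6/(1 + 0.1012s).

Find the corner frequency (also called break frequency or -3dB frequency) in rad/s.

Corner frequency = 1/τ = 1/0.1012 = 9.881 rad/s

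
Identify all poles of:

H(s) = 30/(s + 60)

Pole is where denominator = 0: s + 60 = 0, so s = -60.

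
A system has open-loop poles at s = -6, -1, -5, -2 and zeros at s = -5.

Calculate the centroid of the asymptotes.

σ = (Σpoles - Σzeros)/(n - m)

σ = (Σpoles - Σzeros)/(n - m) = (-14 - (-5))/(4 - 1) = -9/3 = -3.0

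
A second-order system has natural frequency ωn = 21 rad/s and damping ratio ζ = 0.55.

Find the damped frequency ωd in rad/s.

ωd = ωn√(1 - ζ²) = 21√(1 - 0.55²) = 17.54 rad/s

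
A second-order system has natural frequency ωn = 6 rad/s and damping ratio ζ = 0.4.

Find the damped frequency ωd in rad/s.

ωd = ωn√(1 - ζ²) = 6√(1 - 0.4²) = 5.5 rad/s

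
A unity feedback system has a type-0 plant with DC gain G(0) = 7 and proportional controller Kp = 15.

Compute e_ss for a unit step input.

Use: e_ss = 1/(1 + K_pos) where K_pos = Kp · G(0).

K_pos = Kp · G(0) = 15 × 7 = 105. e_ss = 1/(1 + 105) = 0.0094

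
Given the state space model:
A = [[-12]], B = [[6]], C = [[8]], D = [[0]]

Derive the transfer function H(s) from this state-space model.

(sI - A)⁻¹ = 1/(s + 12). H(s) = 8 × 6/(s + 12) + 0 = 48/(s + 12).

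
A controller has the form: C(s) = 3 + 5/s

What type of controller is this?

This is a Proportional-Integral (PI) controller.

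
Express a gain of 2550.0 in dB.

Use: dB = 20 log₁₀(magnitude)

dB = 20 log₁₀(2550.0) = 68.1 dB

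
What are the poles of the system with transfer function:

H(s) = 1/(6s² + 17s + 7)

Discriminant = 17² - 4×6×7 = 289 - 168 = 121 > 0, so two distinct real poles. Using quadratic formula: s = (-17 ± √121)/(2×6) = (-17 ± √121)/12, with √121 = 11. s₁ = -6/12 = -0.5, s₂ = -28/12 ≈ -2.3333. Poles: s₁ = -0.5, s₂ = -2.3333.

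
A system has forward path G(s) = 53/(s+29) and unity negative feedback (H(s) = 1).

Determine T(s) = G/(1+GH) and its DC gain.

T(s) = G/(1+GH) = [53/(s+29)] / [1 + 53/(s+29)] = 53/(s+29+53) = 53/(s+82). DC gain = 53/82 = 0.6463.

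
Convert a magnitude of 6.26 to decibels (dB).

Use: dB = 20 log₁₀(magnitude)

dB = 20 log₁₀(6.26) = 15.9 dB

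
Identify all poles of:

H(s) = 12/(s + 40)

Pole is where denominator = 0: s + 40 = 0, so s = -40.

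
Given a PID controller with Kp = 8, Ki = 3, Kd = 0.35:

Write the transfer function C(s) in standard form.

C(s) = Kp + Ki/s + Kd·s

Substituting values: C(s) = 8 + 3/s + 0.35s = (0.35s² + 8s + 3)/s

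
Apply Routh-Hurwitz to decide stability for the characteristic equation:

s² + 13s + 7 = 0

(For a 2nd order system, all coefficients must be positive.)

Coefficients: 1, 13, 7. All positive, so system is stable.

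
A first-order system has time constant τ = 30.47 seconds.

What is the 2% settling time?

For first-order system, 2% settling time ≈ 4τ = 4 × 30.47 = 121.88 s.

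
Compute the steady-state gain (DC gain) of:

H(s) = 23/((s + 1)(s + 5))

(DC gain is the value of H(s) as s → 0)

DC gain = H(0) = 23/(1 × 5) = 23/5 = 4.6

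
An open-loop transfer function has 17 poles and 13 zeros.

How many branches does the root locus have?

Root locus has n branches where n = number of poles = 17.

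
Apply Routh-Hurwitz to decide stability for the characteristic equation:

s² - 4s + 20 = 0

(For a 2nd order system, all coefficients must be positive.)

Coefficients: 1, -4, 20. b=-4 not positive, so system is unstable.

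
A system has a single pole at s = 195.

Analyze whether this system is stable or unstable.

Pole at s = 195 is in the right half-plane. Unstable.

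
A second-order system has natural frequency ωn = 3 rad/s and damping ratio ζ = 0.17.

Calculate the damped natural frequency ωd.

ωd = ωn√(1 - ζ²) = 3√(1 - 0.17²) = 2.96 rad/s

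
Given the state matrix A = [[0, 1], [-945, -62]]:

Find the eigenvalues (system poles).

det(A - λI) = λ² - (-62)λ + 945 = (λ - (-27))(λ - (-35)). Eigenvalues: -27, -35.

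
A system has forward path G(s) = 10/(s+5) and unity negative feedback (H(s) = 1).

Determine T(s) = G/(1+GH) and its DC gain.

T(s) = G/(1+GH) = [10/(s+5)] / [1 + 10/(s+5)] = 10/(s+5+10) = 10/(s+15). DC gain = 10/15 = 0.6667.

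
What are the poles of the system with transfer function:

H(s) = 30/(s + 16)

Pole is where denominator = 0: s + 16 = 0, so s = -16.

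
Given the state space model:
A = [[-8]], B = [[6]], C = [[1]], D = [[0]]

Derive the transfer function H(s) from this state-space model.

(sI - A)⁻¹ = 1/(s + 8). H(s) = 1 × 6/(s + 8) + 0 = 6/(s + 8).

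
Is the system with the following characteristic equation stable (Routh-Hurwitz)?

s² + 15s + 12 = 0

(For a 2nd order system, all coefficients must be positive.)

Coefficients: 1, 15, 12. All positive, so system is stable.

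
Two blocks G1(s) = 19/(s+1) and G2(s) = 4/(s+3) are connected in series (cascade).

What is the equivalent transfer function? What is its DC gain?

Series: multiply transfer functions. G_eq = 19/(s+1) × 4/(s+3) = 76/((s+1)(s+3)). DC gain = 76/(1×3) = 25.3333.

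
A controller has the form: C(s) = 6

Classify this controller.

This is a Proportional (P) controller.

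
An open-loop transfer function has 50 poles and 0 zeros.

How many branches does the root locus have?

Root locus has n branches where n = number of poles = 50.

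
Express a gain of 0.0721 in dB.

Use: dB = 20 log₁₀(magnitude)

dB = 20 log₁₀(0.0721) = -22.8 dB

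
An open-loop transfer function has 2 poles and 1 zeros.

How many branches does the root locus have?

Root locus has n branches where n = number of poles = 2.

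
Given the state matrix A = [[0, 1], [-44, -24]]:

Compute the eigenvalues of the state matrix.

det(A - λI) = λ² - (-24)λ + 44 = (λ - (-22))(λ - (-2)). Eigenvalues: -22, -2.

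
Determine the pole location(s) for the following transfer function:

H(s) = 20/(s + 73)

Pole is where denominator = 0: s + 73 = 0, so s = -73.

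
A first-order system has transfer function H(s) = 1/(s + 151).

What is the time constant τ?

For H(s) = 1/(s + 1/τ), the pole is at -1/τ = -151, so τ = 1/151 = 0.0066 s.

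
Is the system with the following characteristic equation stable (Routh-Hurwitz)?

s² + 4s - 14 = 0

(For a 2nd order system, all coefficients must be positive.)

Coefficients: 1, 4, -14. c=-14 not positive, so system is unstable.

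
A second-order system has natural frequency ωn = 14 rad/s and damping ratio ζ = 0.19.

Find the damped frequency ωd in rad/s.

ωd = ωn√(1 - ζ²) = 14√(1 - 0.19²) = 13.74 rad/s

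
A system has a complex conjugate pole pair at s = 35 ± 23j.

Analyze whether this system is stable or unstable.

Real part of poles is 35 (> 0, right half-plane). Unstable.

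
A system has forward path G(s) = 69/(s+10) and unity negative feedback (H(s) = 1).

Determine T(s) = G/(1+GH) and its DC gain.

T(s) = G/(1+GH) = [69/(s+10)] / [1 + 69/(s+10)] = 69/(s+10+69) = 69/(s+79). DC gain = 69/79 = 0.8734.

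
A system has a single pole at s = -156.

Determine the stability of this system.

Pole at s = -156 is in the left half-plane. Stable.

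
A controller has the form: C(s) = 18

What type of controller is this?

This is a Proportional (P) controller.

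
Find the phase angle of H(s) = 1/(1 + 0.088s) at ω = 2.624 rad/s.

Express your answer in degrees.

Phase = -arctan(ωτ) = -arctan(2.624 × 0.088) = -13.0°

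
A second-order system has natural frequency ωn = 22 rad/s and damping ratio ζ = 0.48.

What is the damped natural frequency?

ωd = ωn√(1 - ζ²) = 22√(1 - 0.48²) = 19.3 rad/s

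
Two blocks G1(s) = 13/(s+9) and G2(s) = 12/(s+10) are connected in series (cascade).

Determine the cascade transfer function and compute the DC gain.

Series: multiply transfer functions. G_eq = 13/(s+9) × 12/(s+10) = 156/((s+9)(s+10)). DC gain = 156/(9×10) = 1.7333.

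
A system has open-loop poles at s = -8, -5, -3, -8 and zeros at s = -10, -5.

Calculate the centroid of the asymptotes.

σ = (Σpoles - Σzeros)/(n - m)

σ = (Σpoles - Σzeros)/(n - m) = (-24 - (-15))/(4 - 2) = -9/2 = -4.5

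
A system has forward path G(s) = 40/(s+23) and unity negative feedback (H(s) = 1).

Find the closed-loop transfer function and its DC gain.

T(s) = G/(1+GH) = [40/(s+23)] / [1 + 40/(s+23)] = 40/(s+23+40) = 40/(s+63). DC gain = 40/63 = 0.6349.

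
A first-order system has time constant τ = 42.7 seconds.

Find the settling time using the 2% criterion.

For first-order system, 2% settling time ≈ 4τ = 4 × 42.7 = 170.8 s.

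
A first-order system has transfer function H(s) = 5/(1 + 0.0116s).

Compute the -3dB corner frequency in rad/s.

Corner frequency = 1/τ = 1/0.0116 = 86.207 rad/s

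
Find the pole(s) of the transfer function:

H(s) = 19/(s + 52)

Pole is where denominator = 0: s + 52 = 0, so s = -52.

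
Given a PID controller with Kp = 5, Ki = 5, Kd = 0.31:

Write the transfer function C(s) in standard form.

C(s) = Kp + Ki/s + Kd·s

Substituting values: C(s) = 5 + 5/s + 0.31s = (0.31s² + 5s + 5)/s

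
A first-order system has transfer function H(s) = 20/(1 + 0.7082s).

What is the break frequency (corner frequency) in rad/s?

Corner frequency = 1/τ = 1/0.7082 = 1.412 rad/s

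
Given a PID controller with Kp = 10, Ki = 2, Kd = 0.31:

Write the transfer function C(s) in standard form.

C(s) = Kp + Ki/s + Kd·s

Substituting values: C(s) = 10 + 2/s + 0.31s = (0.31s² + 10s + 2)/s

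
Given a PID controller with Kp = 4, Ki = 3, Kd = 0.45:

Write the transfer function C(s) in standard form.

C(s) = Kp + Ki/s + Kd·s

Substituting values: C(s) = 4 + 3/s + 0.45s = (0.45s² + 4s + 3)/s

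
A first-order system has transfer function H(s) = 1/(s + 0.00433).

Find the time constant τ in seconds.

For H(s) = 1/(s + 1/τ), the pole is at -1/τ = -0.00433, so τ = 1/0.00433 = 230.9 s.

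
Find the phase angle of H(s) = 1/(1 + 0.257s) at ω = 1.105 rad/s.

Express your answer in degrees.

Phase = -arctan(ωτ) = -arctan(1.105 × 0.257) = -15.9°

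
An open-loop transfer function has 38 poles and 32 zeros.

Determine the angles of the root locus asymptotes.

n - m = 38 - 32 = 6. Angles: θk = (2k + 1)·180°/6 = 30°, 90°, 150°, 210°, 270°, 330°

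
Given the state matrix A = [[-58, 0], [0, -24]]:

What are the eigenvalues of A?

For diagonal matrix, eigenvalues are diagonal entries: λ₁ = -58, λ₂ = -24.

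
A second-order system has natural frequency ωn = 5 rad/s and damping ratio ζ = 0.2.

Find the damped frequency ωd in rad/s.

ωd = ωn√(1 - ζ²) = 5√(1 - 0.2²) = 4.9 rad/s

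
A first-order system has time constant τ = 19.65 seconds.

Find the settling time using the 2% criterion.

For first-order system, 2% settling time ≈ 4τ = 4 × 19.65 = 78.6 s.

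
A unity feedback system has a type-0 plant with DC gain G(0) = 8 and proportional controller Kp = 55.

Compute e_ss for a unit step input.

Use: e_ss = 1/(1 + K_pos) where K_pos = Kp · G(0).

K_pos = Kp · G(0) = 55 × 8 = 440. e_ss = 1/(1 + 440) = 0.0023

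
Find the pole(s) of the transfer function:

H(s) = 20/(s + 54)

Pole is where denominator = 0: s + 54 = 0, so s = -54.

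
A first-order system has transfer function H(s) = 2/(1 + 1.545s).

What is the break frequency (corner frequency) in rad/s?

Corner frequency = 1/τ = 1/1.545 = 0.647 rad/s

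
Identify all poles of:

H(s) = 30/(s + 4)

Pole is where denominator = 0: s + 4 = 0, so s = -4.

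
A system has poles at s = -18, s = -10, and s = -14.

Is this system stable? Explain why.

All poles are in the left half-plane. System is stable.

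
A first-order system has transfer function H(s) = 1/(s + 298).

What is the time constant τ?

For H(s) = 1/(s + 1/τ), the pole is at -1/τ = -298, so τ = 1/298 = 0.0034 s.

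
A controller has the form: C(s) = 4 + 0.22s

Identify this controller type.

This is a Proportional-Derivative (PD) controller.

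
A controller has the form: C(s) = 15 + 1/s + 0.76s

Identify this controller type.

This is a Proportional-Integral-Derivative (PID) controller.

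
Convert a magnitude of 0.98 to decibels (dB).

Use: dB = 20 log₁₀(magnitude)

dB = 20 log₁₀(0.98) = -0.2 dB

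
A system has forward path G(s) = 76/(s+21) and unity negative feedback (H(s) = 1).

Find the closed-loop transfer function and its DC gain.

T(s) = G/(1+GH) = [76/(s+21)] / [1 + 76/(s+21)] = 76/(s+21+76) = 76/(s+97). DC gain = 76/97 = 0.7835.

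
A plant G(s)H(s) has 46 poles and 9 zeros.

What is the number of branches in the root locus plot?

Root locus has n branches where n = number of poles = 46.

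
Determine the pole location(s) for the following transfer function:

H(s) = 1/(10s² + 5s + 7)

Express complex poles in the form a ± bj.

Discriminant = 5² - 4×10×7 = 25 - 280 = -255 < 0, so the poles are a complex conjugate pair s = (-5 ± j√255)/(2×10). Real part = -5/(2×10) = -5/20 = -0.25; imaginary part = ±√255/(2×10) ≈ 0.7984. Poles: s = -0.25 ± 0.7984j.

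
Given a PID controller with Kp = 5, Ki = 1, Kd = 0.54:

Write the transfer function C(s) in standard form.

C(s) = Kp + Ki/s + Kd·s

Substituting values: C(s) = 5 + 1/s + 0.54s = (0.54s² + 5s + 1)/s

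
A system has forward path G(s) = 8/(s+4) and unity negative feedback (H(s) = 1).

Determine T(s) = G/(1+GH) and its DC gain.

T(s) = G/(1+GH) = [8/(s+4)] / [1 + 8/(s+4)] = 8/(s+4+8) = 8/(s+12). DC gain = 8/12 = 0.6667.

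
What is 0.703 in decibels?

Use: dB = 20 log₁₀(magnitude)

dB = 20 log₁₀(0.703) = -3.1 dB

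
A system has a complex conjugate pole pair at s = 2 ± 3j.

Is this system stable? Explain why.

Real part of poles is 2 (> 0, right half-plane). Unstable.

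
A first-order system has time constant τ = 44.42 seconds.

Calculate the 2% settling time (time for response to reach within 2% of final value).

For first-order system, 2% settling time ≈ 4τ = 4 × 44.42 = 177.68 s.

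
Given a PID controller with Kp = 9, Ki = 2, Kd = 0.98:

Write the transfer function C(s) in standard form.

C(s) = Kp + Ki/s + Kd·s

Substituting values: C(s) = 9 + 2/s + 0.98s = (0.98s² + 9s + 2)/s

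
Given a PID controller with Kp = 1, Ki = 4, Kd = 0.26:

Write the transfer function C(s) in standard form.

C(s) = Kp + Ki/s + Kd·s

Substituting values: C(s) = 1 + 4/s + 0.26s = (0.26s² + s + 4)/s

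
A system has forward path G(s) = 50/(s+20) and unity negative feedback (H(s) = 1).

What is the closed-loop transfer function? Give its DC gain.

T(s) = G/(1+GH) = [50/(s+20)] / [1 + 50/(s+20)] = 50/(s+20+50) = 50/(s+70). DC gain = 50/70 = 0.7143.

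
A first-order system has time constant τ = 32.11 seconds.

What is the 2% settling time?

For first-order system, 2% settling time ≈ 4τ = 4 × 32.11 = 128.44 s.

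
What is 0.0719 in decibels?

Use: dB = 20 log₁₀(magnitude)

dB = 20 log₁₀(0.0719) = -22.9 dB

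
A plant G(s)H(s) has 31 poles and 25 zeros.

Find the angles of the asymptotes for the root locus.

n - m = 31 - 25 = 6. Angles: θk = (2k + 1)·180°/6 = 30°, 90°, 150°, 210°, 270°, 330°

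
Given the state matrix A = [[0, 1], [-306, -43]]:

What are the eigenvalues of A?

det(A - λI) = λ² - (-43)λ + 306 = (λ - (-9))(λ - (-34)). Eigenvalues: -9, -34.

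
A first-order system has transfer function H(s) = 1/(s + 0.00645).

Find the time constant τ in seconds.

For H(s) = 1/(s + 1/τ), the pole is at -1/τ = -0.00645, so τ = 1/0.00645 = 155 s.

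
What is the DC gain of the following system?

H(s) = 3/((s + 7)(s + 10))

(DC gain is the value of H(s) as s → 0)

DC gain = H(0) = 3/(7 × 10) = 3/70 = 0.0429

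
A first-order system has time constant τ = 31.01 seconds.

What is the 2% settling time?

For first-order system, 2% settling time ≈ 4τ = 4 × 31.01 = 124.04 s.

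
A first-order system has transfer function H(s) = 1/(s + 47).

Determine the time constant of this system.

For H(s) = 1/(s + 1/τ), the pole is at -1/τ = -47, so τ = 1/47 = 0.0213 s.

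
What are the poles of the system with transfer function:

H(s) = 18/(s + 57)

Pole is where denominator = 0: s + 57 = 0, so s = -57.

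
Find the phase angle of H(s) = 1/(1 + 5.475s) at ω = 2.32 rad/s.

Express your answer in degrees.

Phase = -arctan(ωτ) = -arctan(2.32 × 5.475) = -85.5°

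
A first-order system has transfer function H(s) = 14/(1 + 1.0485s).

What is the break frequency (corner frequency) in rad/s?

Corner frequency = 1/τ = 1/1.0485 = 0.954 rad/s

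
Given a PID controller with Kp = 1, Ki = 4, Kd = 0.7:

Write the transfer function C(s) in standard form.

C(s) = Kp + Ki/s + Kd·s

Substituting values: C(s) = 1 + 4/s + 0.7s = (0.7s² + s + 4)/s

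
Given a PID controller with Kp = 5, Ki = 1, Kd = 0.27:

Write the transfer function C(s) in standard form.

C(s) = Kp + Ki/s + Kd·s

Substituting values: C(s) = 5 + 1/s + 0.27s = (0.27s² + 5s + 1)/s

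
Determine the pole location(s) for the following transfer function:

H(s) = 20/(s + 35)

Pole is where denominator = 0: s + 35 = 0, so s = -35.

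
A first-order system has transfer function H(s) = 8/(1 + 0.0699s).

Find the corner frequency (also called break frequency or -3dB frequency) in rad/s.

Corner frequency = 1/τ = 1/0.0699 = 14.306 rad/s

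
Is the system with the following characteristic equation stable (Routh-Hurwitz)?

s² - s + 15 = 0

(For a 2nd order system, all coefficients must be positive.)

Coefficients: 1, -1, 15. b=-1 not positive, so system is unstable.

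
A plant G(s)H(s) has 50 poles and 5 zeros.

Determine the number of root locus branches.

Root locus has n branches where n = number of poles = 50.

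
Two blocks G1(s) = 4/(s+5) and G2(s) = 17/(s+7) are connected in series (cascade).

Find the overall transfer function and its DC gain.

Series: multiply transfer functions. G_eq = 4/(s+5) × 17/(s+7) = 68/((s+5)(s+7)). DC gain = 68/(5×7) = 1.9429.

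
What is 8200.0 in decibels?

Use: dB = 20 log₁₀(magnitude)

dB = 20 log₁₀(8200.0) = 78.3 dB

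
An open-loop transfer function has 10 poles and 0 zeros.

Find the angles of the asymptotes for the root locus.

n - m = 10 - 0 = 10. Angles: θk = (2k + 1)·180°/10 = 18°, 54°, 90°, 126°, 162°, 198°, 234°, 270°, 306°, 342°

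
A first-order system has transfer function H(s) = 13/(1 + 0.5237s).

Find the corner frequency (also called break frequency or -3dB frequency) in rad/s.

Corner frequency = 1/τ = 1/0.5237 = 1.909 rad/s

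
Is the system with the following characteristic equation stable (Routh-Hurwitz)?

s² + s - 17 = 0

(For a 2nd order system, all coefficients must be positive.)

Coefficients: 1, 1, -17. c=-17 not positive, so system is unstable.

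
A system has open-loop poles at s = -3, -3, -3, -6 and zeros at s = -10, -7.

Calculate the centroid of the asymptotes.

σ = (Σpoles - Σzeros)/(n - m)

σ = (Σpoles - Σzeros)/(n - m) = (-15 - (-17))/(4 - 2) = 2/2 = 1.0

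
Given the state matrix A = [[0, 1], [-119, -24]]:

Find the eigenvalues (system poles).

det(A - λI) = λ² - (-24)λ + 119 = (λ - (-17))(λ - (-7)). Eigenvalues: -17, -7.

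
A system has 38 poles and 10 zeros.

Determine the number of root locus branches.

Root locus has n branches where n = number of poles = 38.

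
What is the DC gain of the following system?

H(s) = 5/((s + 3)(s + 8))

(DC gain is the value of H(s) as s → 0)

DC gain = H(0) = 5/(3 × 8) = 5/24 = 0.2083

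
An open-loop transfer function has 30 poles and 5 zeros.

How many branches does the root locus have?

Root locus has n branches where n = number of poles = 30.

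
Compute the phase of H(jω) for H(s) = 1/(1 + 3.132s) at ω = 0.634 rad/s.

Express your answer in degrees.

Phase = -arctan(ωτ) = -arctan(0.634 × 3.132) = -63.3°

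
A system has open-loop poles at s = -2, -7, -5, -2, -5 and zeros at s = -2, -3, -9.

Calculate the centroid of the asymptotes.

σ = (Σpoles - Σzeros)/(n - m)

σ = (Σpoles - Σzeros)/(n - m) = (-21 - (-14))/(5 - 3) = -7/2 = -3.5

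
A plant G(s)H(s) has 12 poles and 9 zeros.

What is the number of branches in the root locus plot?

Root locus has n branches where n = number of poles = 12.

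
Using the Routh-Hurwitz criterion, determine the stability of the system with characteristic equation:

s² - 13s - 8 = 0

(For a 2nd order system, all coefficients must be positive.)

Coefficients: 1, -13, -8. b=-13, c=-8 not positive, so system is unstable.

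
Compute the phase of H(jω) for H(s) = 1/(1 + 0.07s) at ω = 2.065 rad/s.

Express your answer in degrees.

Phase = -arctan(ωτ) = -arctan(2.065 × 0.07) = -8.2°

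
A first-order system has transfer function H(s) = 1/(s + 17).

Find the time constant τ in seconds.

For H(s) = 1/(s + 1/τ), the pole is at -1/τ = -17, so τ = 1/17 = 0.0588 s.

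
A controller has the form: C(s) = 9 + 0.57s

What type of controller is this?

This is a Proportional-Derivative (PD) controller.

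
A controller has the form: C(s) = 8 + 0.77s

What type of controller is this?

This is a Proportional-Derivative (PD) controller.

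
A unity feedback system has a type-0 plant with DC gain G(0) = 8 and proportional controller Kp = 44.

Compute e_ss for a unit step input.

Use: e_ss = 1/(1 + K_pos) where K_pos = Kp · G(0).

K_pos = Kp · G(0) = 44 × 8 = 352. e_ss = 1/(1 + 352) = 0.0028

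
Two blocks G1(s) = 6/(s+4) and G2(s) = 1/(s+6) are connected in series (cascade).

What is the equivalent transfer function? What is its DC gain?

Series: multiply transfer functions. G_eq = 6/(s+4) × 1/(s+6) = 6/((s+4)(s+6)). DC gain = 6/(4×6) = 0.25.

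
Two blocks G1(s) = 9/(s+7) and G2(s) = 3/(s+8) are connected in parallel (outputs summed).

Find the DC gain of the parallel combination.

Parallel: G_eq = G1 + G2. DC gain = G1(0) + G2(0) = 9/7 + 3/8 = 1.2857 + 0.375 = 1.6607.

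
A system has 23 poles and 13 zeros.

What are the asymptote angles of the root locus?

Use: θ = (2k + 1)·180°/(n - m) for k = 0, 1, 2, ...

n - m = 23 - 13 = 10. Angles: θk = (2k + 1)·180°/10 = 18°, 54°, 90°, 126°, 162°, 198°, 234°, 270°, 306°, 342°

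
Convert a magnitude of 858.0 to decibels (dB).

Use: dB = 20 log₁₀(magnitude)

dB = 20 log₁₀(858.0) = 58.7 dB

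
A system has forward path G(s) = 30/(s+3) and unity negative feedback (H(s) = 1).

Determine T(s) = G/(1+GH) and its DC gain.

T(s) = G/(1+GH) = [30/(s+3)] / [1 + 30/(s+3)] = 30/(s+3+30) = 30/(s+33). DC gain = 30/33 = 0.9091.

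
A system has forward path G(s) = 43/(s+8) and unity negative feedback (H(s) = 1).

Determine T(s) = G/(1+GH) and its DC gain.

T(s) = G/(1+GH) = [43/(s+8)] / [1 + 43/(s+8)] = 43/(s+8+43) = 43/(s+51). DC gain = 43/51 = 0.8431.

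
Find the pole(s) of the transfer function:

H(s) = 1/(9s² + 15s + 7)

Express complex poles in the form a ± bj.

Discriminant = 15² - 4×9×7 = 225 - 252 = -27 < 0, so the poles are a complex conjugate pair s = (-15 ± j√27)/(2×9). Real part = -15/(2×9) = -15/18 ≈ -0.8333; imaginary part = ±√27/(2×9) ≈ 0.2887. Poles: s = -0.8333 ± 0.2887j.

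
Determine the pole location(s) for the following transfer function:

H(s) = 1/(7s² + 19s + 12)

Discriminant = 19² - 4×7×12 = 361 - 336 = 25 > 0, so two distinct real poles. Using quadratic formula: s = (-19 ± √25)/(2×7) = (-19 ± √25)/14, with √25 = 5. s₁ = -14/14 = -1, s₂ = -24/14 ≈ -1.7143. Poles: s₁ = -1, s₂ = -1.7143.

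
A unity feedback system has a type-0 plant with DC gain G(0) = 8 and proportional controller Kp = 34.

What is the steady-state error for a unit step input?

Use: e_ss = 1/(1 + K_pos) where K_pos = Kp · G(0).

K_pos = Kp · G(0) = 34 × 8 = 272. e_ss = 1/(1 + 272) = 0.0037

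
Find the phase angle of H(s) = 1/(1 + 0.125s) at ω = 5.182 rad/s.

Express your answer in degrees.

Phase = -arctan(ωτ) = -arctan(5.182 × 0.125) = -32.9°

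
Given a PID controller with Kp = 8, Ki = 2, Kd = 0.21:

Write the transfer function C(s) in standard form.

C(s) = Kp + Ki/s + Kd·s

Substituting values: C(s) = 8 + 2/s + 0.21s = (0.21s² + 8s + 2)/s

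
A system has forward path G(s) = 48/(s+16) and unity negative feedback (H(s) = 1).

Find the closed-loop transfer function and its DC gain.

T(s) = G/(1+GH) = [48/(s+16)] / [1 + 48/(s+16)] = 48/(s+16+48) = 48/(s+64). DC gain = 48/64 = 0.75.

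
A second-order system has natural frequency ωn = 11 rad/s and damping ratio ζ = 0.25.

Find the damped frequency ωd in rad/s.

ωd = ωn√(1 - ζ²) = 11√(1 - 0.25²) = 10.65 rad/s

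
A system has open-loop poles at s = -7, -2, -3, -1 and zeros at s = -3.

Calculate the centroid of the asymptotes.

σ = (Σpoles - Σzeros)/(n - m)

σ = (Σpoles - Σzeros)/(n - m) = (-13 - (-3))/(4 - 1) = -10/3 = -3.33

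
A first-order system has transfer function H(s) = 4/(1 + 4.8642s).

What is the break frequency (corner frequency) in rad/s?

Corner frequency = 1/τ = 1/4.8642 = 0.206 rad/s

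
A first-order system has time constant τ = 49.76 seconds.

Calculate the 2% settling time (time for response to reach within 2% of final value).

For first-order system, 2% settling time ≈ 4τ = 4 × 49.76 = 199.04 s.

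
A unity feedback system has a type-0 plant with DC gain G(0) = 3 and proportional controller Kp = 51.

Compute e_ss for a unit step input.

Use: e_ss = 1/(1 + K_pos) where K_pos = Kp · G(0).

K_pos = Kp · G(0) = 51 × 3 = 153. e_ss = 1/(1 + 153) = 0.0065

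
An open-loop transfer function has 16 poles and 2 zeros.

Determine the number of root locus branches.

Root locus has n branches where n = number of poles = 16.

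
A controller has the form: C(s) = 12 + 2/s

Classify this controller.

This is a Proportional-Integral (PI) controller.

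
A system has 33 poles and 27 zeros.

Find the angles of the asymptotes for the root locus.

n - m = 33 - 27 = 6. Angles: θk = (2k + 1)·180°/6 = 30°, 90°, 150°, 210°, 270°, 330°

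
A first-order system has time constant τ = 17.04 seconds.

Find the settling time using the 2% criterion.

For first-order system, 2% settling time ≈ 4τ = 4 × 17.04 = 68.16 s.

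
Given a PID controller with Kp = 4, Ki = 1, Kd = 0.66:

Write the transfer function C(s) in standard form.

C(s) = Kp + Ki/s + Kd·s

Substituting values: C(s) = 4 + 1/s + 0.66s = (0.66s² + 4s + 1)/s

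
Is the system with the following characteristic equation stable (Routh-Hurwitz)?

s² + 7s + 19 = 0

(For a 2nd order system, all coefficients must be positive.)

Coefficients: 1, 7, 19. All positive, so system is stable.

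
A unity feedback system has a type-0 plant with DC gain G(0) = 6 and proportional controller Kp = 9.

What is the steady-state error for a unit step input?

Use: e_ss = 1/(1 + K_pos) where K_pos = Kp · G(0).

K_pos = Kp · G(0) = 9 × 6 = 54. e_ss = 1/(1 + 54) = 0.0182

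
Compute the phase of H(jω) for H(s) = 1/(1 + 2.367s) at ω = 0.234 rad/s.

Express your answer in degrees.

Phase = -arctan(ωτ) = -arctan(0.234 × 2.367) = -29.0°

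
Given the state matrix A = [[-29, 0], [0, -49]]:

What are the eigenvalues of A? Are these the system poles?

For diagonal matrix, eigenvalues are diagonal entries: λ₁ = -29, λ₂ = -49. Eigenvalues of A = system poles.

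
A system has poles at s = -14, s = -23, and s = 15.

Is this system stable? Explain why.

Pole(s) at s = 15 are not in the left half-plane. System is unstable.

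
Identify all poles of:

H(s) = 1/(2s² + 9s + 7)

Discriminant = 9² - 4×2×7 = 81 - 56 = 25 > 0, so two distinct real poles. Using quadratic formula: s = (-9 ± √25)/(2×2) = (-9 ± √25)/4, with √25 = 5. s₁ = -4/4 = -1, s₂ = -14/4 = -3.5. Poles: s₁ = -1, s₂ = -3.5.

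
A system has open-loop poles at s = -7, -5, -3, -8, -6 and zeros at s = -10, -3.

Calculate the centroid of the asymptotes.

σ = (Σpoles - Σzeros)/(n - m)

σ = (Σpoles - Σzeros)/(n - m) = (-29 - (-13))/(5 - 2) = -16/3 = -5.33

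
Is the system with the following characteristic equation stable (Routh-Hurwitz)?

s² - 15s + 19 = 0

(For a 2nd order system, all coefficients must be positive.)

Coefficients: 1, -15, 19. b=-15 not positive, so system is unstable.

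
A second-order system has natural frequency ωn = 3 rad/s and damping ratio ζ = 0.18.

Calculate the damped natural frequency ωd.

ωd = ωn√(1 - ζ²) = 3√(1 - 0.18²) = 2.95 rad/s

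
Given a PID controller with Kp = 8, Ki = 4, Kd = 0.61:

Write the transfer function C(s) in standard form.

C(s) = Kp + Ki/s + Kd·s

Substituting values: C(s) = 8 + 4/s + 0.61s = (0.61s² + 8s + 4)/s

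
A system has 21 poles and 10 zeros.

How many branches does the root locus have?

Root locus has n branches where n = number of poles = 21.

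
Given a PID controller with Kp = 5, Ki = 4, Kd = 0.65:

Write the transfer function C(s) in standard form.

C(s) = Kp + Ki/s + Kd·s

Substituting values: C(s) = 5 + 4/s + 0.65s = (0.65s² + 5s + 4)/s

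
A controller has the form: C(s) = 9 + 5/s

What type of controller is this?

This is a Proportional-Integral (PI) controller.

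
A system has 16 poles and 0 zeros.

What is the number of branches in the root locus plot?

Root locus has n branches where n = number of poles = 16.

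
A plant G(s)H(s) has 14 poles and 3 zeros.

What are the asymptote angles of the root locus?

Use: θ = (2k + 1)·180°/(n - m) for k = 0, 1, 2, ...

n - m = 14 - 3 = 11. Angles: θk = (2k + 1)·180°/11 = 16.36°, 49.09°, 81.82°, 114.55°, 147.27°, 180°, 212.73°, 245.45°, 278.18°, 310.91°, 343.64°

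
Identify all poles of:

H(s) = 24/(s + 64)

Pole is where denominator = 0: s + 64 = 0, so s = -64.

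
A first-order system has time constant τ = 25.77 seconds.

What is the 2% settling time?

For first-order system, 2% settling time ≈ 4τ = 4 × 25.77 = 103.08 s.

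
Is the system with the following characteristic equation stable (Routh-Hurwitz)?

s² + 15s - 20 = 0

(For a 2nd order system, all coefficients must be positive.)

Coefficients: 1, 15, -20. c=-20 not positive, so system is unstable.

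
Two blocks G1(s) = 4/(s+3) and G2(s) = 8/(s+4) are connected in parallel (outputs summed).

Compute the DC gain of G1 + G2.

Parallel: G_eq = G1 + G2. DC gain = G1(0) + G2(0) = 4/3 + 8/4 = 1.3333 + 2 = 3.3333.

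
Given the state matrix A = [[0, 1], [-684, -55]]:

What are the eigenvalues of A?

det(A - λI) = λ² - (-55)λ + 684 = (λ - (-36))(λ - (-19)). Eigenvalues: -36, -19.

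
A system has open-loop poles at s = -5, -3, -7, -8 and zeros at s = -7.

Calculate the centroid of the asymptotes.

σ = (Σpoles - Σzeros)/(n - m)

σ = (Σpoles - Σzeros)/(n - m) = (-23 - (-7))/(4 - 1) = -16/3 = -5.33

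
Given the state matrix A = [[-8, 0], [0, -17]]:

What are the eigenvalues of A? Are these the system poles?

For diagonal matrix, eigenvalues are diagonal entries: λ₁ = -8, λ₂ = -17. Eigenvalues of A = system poles.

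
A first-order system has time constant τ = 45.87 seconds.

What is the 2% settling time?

For first-order system, 2% settling time ≈ 4τ = 4 × 45.87 = 183.48 s.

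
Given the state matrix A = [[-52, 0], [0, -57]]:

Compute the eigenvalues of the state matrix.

For diagonal matrix, eigenvalues are diagonal entries: λ₁ = -52, λ₂ = -57.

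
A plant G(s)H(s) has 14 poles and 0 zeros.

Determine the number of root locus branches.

Root locus has n branches where n = number of poles = 14.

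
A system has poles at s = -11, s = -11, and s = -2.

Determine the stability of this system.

All poles are in the left half-plane. System is stable.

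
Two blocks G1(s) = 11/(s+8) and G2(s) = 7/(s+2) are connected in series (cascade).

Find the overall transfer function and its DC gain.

Series: multiply transfer functions. G_eq = 11/(s+8) × 7/(s+2) = 77/((s+8)(s+2)). DC gain = 77/(8×2) = 4.8125.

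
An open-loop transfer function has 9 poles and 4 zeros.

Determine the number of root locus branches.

Root locus has n branches where n = number of poles = 9.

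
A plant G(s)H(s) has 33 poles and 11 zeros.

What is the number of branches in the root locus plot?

Root locus has n branches where n = number of poles = 33.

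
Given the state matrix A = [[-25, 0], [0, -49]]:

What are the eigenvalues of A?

For diagonal matrix, eigenvalues are diagonal entries: λ₁ = -25, λ₂ = -49.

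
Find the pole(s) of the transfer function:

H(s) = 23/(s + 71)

Pole is where denominator = 0: s + 71 = 0, so s = -71.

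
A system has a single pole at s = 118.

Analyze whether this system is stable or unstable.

Pole at s = 118 is in the right half-plane. Unstable.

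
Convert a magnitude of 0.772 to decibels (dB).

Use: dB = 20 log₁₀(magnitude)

dB = 20 log₁₀(0.772) = -2.2 dB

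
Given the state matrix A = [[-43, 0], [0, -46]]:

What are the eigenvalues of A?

For diagonal matrix, eigenvalues are diagonal entries: λ₁ = -43, λ₂ = -46.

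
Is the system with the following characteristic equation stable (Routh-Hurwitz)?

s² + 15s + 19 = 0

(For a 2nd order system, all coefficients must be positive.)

Coefficients: 1, 15, 19. All positive, so system is stable.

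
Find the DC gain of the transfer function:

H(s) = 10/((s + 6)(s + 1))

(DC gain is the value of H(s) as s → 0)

DC gain = H(0) = 10/(6 × 1) = 10/6 = 1.6667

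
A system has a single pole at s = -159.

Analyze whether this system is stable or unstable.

Pole at s = -159 is in the left half-plane. Stable.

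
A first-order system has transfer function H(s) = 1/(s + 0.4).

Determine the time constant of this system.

For H(s) = 1/(s + 1/τ), the pole is at -1/τ = -0.4, so τ = 1/0.4 = 2.5 s.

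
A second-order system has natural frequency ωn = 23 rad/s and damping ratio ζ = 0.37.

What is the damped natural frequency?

ωd = ωn√(1 - ζ²) = 23√(1 - 0.37²) = 21.37 rad/s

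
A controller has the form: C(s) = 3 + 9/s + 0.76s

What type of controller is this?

This is a Proportional-Integral-Derivative (PID) controller.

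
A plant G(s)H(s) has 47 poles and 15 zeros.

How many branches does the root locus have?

Root locus has n branches where n = number of poles = 47.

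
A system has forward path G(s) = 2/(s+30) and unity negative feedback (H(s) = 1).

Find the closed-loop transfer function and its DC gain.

T(s) = G/(1+GH) = [2/(s+30)] / [1 + 2/(s+30)] = 2/(s+30+2) = 2/(s+32). DC gain = 2/32 = 0.0625.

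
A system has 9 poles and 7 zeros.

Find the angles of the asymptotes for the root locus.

n - m = 9 - 7 = 2. Angles: θk = (2k + 1)·180°/2 = 90°, 270°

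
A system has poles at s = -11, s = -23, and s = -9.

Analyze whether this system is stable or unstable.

All poles are in the left half-plane. System is stable.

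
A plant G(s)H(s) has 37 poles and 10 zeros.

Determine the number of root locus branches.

Root locus has n branches where n = number of poles = 37.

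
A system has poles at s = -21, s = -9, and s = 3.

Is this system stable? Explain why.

Pole(s) at s = 3 are not in the left half-plane. System is unstable.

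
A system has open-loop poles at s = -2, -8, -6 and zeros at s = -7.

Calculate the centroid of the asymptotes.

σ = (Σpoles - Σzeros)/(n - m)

σ = (Σpoles - Σzeros)/(n - m) = (-16 - (-7))/(3 - 1) = -9/2 = -4.5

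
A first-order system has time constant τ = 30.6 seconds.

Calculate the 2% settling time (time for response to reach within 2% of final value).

For first-order system, 2% settling time ≈ 4τ = 4 × 30.6 = 122.4 s.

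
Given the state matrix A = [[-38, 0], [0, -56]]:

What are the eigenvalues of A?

For diagonal matrix, eigenvalues are diagonal entries: λ₁ = -38, λ₂ = -56.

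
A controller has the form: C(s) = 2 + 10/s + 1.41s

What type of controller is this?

This is a Proportional-Integral-Derivative (PID) controller.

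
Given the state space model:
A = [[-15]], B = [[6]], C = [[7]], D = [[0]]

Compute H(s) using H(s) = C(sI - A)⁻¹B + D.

(sI - A)⁻¹ = 1/(s + 15). H(s) = 7 × 6/(s + 15) + 0 = 42/(s + 15).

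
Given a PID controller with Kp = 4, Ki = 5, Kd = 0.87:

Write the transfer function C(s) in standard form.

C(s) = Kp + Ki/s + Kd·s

Substituting values: C(s) = 4 + 5/s + 0.87s = (0.87s² + 4s + 5)/s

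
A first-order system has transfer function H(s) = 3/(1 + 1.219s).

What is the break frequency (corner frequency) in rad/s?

Corner frequency = 1/τ = 1/1.219 = 0.82 rad/s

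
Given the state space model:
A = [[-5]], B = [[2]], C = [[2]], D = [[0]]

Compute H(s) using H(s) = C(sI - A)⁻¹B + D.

(sI - A)⁻¹ = 1/(s + 5). H(s) = 2 × 2/(s + 5) + 0 = 4/(s + 5).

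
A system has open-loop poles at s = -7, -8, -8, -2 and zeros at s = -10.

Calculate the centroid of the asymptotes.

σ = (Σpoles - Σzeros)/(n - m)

σ = (Σpoles - Σzeros)/(n - m) = (-25 - (-10))/(4 - 1) = -15/3 = -5.0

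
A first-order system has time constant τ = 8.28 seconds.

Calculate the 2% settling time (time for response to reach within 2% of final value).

For first-order system, 2% settling time ≈ 4τ = 4 × 8.28 = 33.12 s.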